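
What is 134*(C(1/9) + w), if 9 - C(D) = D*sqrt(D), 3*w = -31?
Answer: -4958/27 ≈ -183.63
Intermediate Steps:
w = -31/3 (w = (1/3)*(-31) = -31/3 ≈ -10.333)
C(D) = 9 - D**(3/2) (C(D) = 9 - D*sqrt(D) = 9 - D**(3/2))
134*(C(1/9) + w) = 134*((9 - (1/9)**(3/2)) - 31/3) = 134*((9 - 1*1/27) - 31/3) = 134*((9 - 1/27) - 31/3) = 134*(242/27 - 31/3) = 134*(-37/27) = -4958/27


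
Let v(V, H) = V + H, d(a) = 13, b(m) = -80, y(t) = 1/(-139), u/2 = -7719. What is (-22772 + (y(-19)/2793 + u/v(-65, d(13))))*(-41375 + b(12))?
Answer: 9404548131968435/10093902 ≈ 9.3171e+8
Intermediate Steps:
u = -15438 (u = 2*(-7719) = -15438)
y(t) = -1/139
v(V, H) = H + V
(-22772 + (y(-19)/2793 + u/v(-65, d(13))))*(-41375 + b(12)) = (-22772 + (-1/139/2793 - 15438/(13 - 65)))*(-41375 - 80) = (-22772 + (-1/139*1/2793 - 15438/(-52)))*(-41455) = (-22772 + (-1/388227 - 15438*(-1/52)))*(-41455) = (-22772 + (-1/388227 + 7719/26))*(-41455) = (-22772 + 2996724187/10093902)*(-41455) = -226861612157/10093902*(-41455) = 9404548131968435/10093902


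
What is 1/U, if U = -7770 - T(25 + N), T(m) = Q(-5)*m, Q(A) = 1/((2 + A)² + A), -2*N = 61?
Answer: -8/62149 ≈ -0.00012872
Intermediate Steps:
N = -61/2 (N = -½*61 = -61/2 ≈ -30.500)
Q(A) = 1/(A + (2 + A)²)
T(m) = m/4 (T(m) = m/(-5 + (2 - 5)²) = m/(-5 + (-3)²) = m/(-5 + 9) = m/4)
U = -62149/8 (U = -7770 - (25 - 61/2)/4 = -7770 - (-11)/(4*2) = -7770 - 1*(-11/8) = -7770 + 11/8 = -62149/8 ≈ -7768.6)
1/U = 1/(-62149/8) = -8/62149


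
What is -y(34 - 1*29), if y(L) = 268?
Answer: -268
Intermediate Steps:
-y(34 - 1*29) = -1*268 = -268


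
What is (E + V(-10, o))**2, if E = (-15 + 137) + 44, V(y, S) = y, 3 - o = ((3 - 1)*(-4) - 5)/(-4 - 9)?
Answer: 24336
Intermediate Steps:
o = 2 (o = 3 - ((3 - 1)*(-4) - 5)/(-4 - 9) = 3 - (2*(-4) - 5)/(-13) = 3 - (-8 - 5)*(-1)/13 = 3 - (-13)*(-1)/13 = 3 - 1*1 = 3 - 1 = 2)
E = 166 (E = 122 + 44 = 166)
(E + V(-10, o))**2 = (166 - 10)**2 = 156**2 = 24336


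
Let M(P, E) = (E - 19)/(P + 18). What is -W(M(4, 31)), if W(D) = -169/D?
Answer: 1859/6 ≈ 309.83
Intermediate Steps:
M(P, E) = (-19 + E)/(18 + P)
-W(M(4, 31)) = -(-169)/((-19 + 31)/(18 + 4)) = -(-169)/(12/22) = -(-169)/((1/22)*12) = -(-169)/6/11 = -(-169)*11/6 = -1*(-1859/6) = 1859/6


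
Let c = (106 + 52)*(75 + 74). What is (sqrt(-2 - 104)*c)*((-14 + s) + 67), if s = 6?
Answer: 1388978*I*sqrt(106) ≈ 1.43e+7*I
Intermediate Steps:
c = 23542 (c = 158*149 = 23542)
(sqrt(-2 - 104)*c)*((-14 + s) + 67) = (sqrt(-2 - 104)*23542)*((-14 + 6) + 67) = (sqrt(-106)*23542)*(-8 + 67) = ((I*sqrt(106))*23542)*59 = (23542*I*sqrt(106))*59 = 1388978*I*sqrt(106)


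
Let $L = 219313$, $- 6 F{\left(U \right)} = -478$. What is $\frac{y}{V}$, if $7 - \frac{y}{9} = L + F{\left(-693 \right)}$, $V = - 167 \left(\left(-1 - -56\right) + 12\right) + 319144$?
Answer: $- \frac{1974471}{307955} \approx -6.4116$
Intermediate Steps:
$F{\left(U \right)} = \frac{239}{3}$ ($F{\left(U \right)} = \left(- \frac{1}{6}\right) \left(-478\right) = \frac{239}{3}$)
$V = 307955$ ($V = - 167 \left(\left(-1 + 56\right) + 12\right) + 319144 = - 167 \left(55 + 12\right) + 319144 = \left(-167\right) 67 + 319144 = -11189 + 319144 = 307955$)
$y = -1974471$ ($y = 63 - 9 \left(219313 + \frac{239}{3}\right) = 63 - 1974534 = -1974471$)
$\frac{y}{V} = - \frac{1974471}{307955}$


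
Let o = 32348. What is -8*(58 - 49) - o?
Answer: -32420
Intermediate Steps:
-8*(58 - 49) - o = -8*(58 - 49) - 1*32348 = -8*9 - 32348 = -72 - 32348 = -32420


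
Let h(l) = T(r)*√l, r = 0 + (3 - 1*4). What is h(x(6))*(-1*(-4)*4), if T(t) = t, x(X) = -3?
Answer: -16*I*√3 ≈ -27.713*I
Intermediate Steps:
r = -1 (r = 0 + (3 - 4) = 0 - 1 = -1)
h(l) = -√l
h(x(6))*(-1*(-4)*4) = (-√(-3))*(-1*(-4)*4) = (-I*√3)*(4*4) = -I*√3*16 = -16*I*√3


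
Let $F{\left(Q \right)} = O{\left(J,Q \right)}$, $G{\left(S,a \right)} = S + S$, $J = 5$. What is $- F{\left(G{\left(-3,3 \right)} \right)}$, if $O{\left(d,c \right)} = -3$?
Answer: $3$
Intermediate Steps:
$G{\left(S,a \right)} = 2 S$
$F{\left(Q \right)} = -3$
$- F{\left(G{\left(-3,3 \right)} \right)} = \left(-1\right) \left(-3\right) = 3$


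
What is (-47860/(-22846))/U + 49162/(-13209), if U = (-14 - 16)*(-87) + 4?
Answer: -733823780797/197208533949 ≈ -3.7211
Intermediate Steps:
U = 2614 (U = -30*(-87) + 4 = 2610 + 4 = 2614)
(-47860/(-22846))/U + 49162/(-13209) = -47860/(-22846)/2614 + 49162/(-13209) = -47860*(-1/22846)*(1/2614) + 49162*(-1/13209) = (23930/11423)*(1/2614) - 49162/13209 = 11965/14929861 - 49162/13209 = -733823780797/197208533949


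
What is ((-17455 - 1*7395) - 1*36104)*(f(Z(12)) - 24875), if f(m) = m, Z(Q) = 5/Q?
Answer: 3032410705/2 ≈ 1.5162e+9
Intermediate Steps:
((-17455 - 1*7395) - 1*36104)*(f(Z(12)) - 24875) = ((-17455 - 1*7395) - 1*36104)*(5/12 - 24875) = ((-17455 - 7395) - 36104)*(5*(1/12) - 24875) = (-24850 - 36104)*(5/12 - 24875) = -60954*(-298495/12) = 3032410705/2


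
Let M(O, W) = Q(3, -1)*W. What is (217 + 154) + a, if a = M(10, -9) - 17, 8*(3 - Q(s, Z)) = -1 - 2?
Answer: 2589/8 ≈ 323.63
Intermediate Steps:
Q(s, Z) = 27/8 (Q(s, Z) = 3 - (-1 - 2)/8 = 3 - ⅛*(-3) = 3 + 3/8 = 27/8)
M(O, W) = 27*W/8
a = -379/8 (a = (27/8)*(-9) - 17 = -243/8 - 17 = -379/8 ≈ -47.375)
(217 + 154) + a = (217 + 154) - 379/8 = 371 - 379/8 = 2589/8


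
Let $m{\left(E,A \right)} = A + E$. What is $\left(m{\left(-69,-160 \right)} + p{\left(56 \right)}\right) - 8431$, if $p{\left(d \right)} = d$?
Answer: $-8604$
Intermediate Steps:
$\left(m{\left(-69,-160 \right)} + p{\left(56 \right)}\right) - 8431 = \left(\left(-160 - 69\right) + 56\right) - 8431 = \left(-229 + 56\right) - 8431 = -173 - 8431 = -8604$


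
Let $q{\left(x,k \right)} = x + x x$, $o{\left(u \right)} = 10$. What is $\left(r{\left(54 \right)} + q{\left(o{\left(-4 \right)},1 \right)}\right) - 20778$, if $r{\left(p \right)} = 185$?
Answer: $-20483$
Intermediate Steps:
$q{\left(x,k \right)} = x + x^{2}$
$\left(r{\left(54 \right)} + q{\left(o{\left(-4 \right)},1 \right)}\right) - 20778 = \left(185 + 10 \left(1 + 10\right)\right) - 20778 = \left(185 + 10 \cdot 11\right) - 20778 = \left(185 + 110\right) - 20778 = 295 - 20778 = -20483$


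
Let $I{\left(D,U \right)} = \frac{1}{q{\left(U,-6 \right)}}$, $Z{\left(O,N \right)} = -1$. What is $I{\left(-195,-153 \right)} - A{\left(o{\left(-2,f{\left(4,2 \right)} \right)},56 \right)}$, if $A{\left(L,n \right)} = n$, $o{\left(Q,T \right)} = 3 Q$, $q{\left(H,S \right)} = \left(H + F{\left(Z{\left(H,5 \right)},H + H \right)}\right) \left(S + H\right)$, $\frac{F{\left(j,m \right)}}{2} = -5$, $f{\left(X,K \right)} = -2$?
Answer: $- \frac{1451351}{25917} \approx -56.0$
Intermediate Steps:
$F{\left(j,m \right)} = -10$ ($F{\left(j,m \right)} = 2 \left(-5\right) = -10$)
$q{\left(H,S \right)} = \left(-10 + H\right) \left(H + S\right)$ ($q{\left(H,S \right)} = \left(H - 10\right) \left(S + H\right) = \left(-10 + H\right) \left(H + S\right)$)
$I{\left(D,U \right)} = \frac{1}{60 + U^{2} - 16 U}$ ($I{\left(D,U \right)} = \frac{1}{U^{2} - 10 U - -60 + U \left(-6\right)} = \frac{1}{U^{2} - 10 U + 60 - 6 U} = \frac{1}{60 + U^{2} - 16 U}$)
$I{\left(-195,-153 \right)} - A{\left(o{\left(-2,f{\left(4,2 \right)} \right)},56 \right)} = \frac{1}{60 + \left(-153\right)^{2} - -2448} - 56 = \frac{1}{60 + 23409 + 2448} - 56 = \frac{1}{25917} - 56 = - \frac{1451351}{25917}$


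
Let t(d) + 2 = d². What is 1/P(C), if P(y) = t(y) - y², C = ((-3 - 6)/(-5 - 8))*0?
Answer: -½ ≈ -0.50000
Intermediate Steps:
t(d) = -2 + d²
C = 0 (C = -9/(-13)*0 = -9*(-1/13)*0 = (9/13)*0 = 0)
P(y) = -2 (P(y) = (-2 + y²) - y² = -2)
1/P(C) = 1/(-2) = -½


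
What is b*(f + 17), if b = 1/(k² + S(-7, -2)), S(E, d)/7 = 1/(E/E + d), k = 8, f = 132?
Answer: 149/57 ≈ 2.6140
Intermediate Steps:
S(E, d) = 7/(1 + d) (S(E, d) = 7/(E/E + d) = 7/(1 + d))
b = 1/57 (b = 1/(8² + 7/(1 - 2)) = 1/(64 + 7/(-1)) = 1/(64 + 7*(-1)) = 1/(64 - 7) = 1/57 ≈ 0.017544)
b*(f + 17) = (132 + 17)/57 = (1/57)*149 = 149/57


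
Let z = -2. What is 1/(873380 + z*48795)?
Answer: 1/775790 ≈ 1.2890e-6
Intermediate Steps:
1/(873380 + z*48795) = 1/(873380 - 2*48795) = 1/(873380 - 97590) = 1/775790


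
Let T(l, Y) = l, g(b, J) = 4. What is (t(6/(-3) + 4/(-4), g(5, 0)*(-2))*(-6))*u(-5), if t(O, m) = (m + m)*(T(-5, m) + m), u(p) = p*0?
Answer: 0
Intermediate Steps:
u(p) = 0
t(O, m) = 2*m*(-5 + m) (t(O, m) = (m + m)*(-5 + m) = (2*m)*(-5 + m) = 2*m*(-5 + m))
(t(6/(-3) + 4/(-4), g(5, 0)*(-2))*(-6))*u(-5) = ((2*(4*(-2))*(-5 + 4*(-2)))*(-6))*0 = ((2*(-8)*(-5 - 8))*(-6))*0 = ((2*(-8)*(-13))*(-6))*0 = (208*(-6))*0 = -1248*0 = 0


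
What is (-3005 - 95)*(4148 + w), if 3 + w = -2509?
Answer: -5071600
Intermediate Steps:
w = -2512 (w = -3 - 2509 = -2512)
(-3005 - 95)*(4148 + w) = (-3005 - 95)*(4148 - 2512) = -3100*1636 = -5071600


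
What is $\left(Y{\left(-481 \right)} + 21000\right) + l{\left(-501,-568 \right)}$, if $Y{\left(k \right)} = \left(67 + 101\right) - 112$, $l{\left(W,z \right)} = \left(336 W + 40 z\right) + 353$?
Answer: $-169647$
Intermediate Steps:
$l{\left(W,z \right)} = 353 + 40 z + 336 W$ ($l{\left(W,z \right)} = \left(40 z + 336 W\right) + 353 = 353 + 40 z + 336 W$)
$Y{\left(k \right)} = 56$ ($Y{\left(k \right)} = 168 - 112 = 56$)
$\left(Y{\left(-481 \right)} + 21000\right) + l{\left(-501,-568 \right)} = \left(56 + 21000\right) + \left(353 + 40 \left(-568\right) + 336 \left(-501\right)\right) = 21056 - 190703 = -169647$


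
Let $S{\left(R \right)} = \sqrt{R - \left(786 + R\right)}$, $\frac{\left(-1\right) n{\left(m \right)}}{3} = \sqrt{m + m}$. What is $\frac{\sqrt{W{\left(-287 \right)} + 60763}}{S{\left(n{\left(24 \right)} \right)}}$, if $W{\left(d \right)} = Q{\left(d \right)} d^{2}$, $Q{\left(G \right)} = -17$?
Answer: $\frac{\sqrt{263213715}}{393} \approx 41.282$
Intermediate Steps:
$W{\left(d \right)} = - 17 d^{2}$
$n{\left(m \right)} = - 3 \sqrt{2} \sqrt{m}$ ($n{\left(m \right)} = - 3 \sqrt{m + m} = - 3 \sqrt{2 m} = - 3 \sqrt{2} \sqrt{m}$)
$S{\left(R \right)} = i \sqrt{786}$ ($S{\left(R \right)} = \sqrt{-786} = i \sqrt{786}$)
$\frac{\sqrt{W{\left(-287 \right)} + 60763}}{S{\left(n{\left(24 \right)} \right)}} = \frac{\sqrt{- 17 \left(-287\right)^{2} + 60763}}{i \sqrt{786}} = \sqrt{\left(-17\right) 82369 + 60763} \left(- \frac{i \sqrt{786}}{786}\right) = \sqrt{-1400273 + 60763} \left(- \frac{i \sqrt{786}}{786}\right) = \sqrt{-1339510} \left(- \frac{i \sqrt{786}}{786}\right) = i \sqrt{1339510} \left(- \frac{i \sqrt{786}}{786}\right) = \frac{\sqrt{263213715}}{393}$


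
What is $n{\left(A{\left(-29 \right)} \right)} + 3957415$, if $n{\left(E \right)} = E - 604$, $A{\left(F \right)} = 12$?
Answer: $3956823$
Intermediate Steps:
$n{\left(E \right)} = -604 + E$
$n{\left(A{\left(-29 \right)} \right)} + 3957415 = \left(-604 + 12\right) + 3957415 = -592 + 3957415 = 3956823$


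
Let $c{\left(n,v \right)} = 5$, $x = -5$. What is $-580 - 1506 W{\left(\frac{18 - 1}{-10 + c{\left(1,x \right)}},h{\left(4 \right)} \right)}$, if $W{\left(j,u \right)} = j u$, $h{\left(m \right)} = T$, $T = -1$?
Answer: $- \frac{28502}{5} \approx -5700.4$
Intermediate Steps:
$h{\left(m \right)} = -1$
$-580 - 1506 W{\left(\frac{18 - 1}{-10 + c{\left(1,x \right)}},h{\left(4 \right)} \right)} = -580 - 1506 \frac{18 - 1}{-10 + 5} \left(-1\right) = -580 - 1506 \frac{17}{-5} \left(-1\right) = -580 - 1506 \cdot 17 \left(- \frac{1}{5}\right) \left(-1\right) = -580 - 1506 \left(\left(- \frac{17}{5}\right) \left(-1\right)\right) = -580 - \frac{25602}{5} = - \frac{28502}{5}$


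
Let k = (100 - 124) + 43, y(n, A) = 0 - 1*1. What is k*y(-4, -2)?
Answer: -19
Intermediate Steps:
y(n, A) = -1 (y(n, A) = 0 - 1 = -1)
k = 19 (k = -24 + 43 = 19)
k*y(-4, -2) = 19*(-1) = -19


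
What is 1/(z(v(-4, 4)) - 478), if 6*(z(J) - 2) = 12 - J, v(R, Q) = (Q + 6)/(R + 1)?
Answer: -9/4261 ≈ -0.0021122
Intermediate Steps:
v(R, Q) = (6 + Q)/(1 + R)
z(J) = 4 - J/6 (z(J) = 2 + (12 - J)/6 = 2 + (2 - J/6) = 4 - J/6)
1/(z(v(-4, 4)) - 478) = 1/((4 - (6 + 4)/(6*(1 - 4))) - 478) = 1/((4 - 10/(6*(-3))) - 478) = 1/((4 - (-1)*10/18) - 478) = 1/((4 - ⅙*(-10/3)) - 478) = 1/((4 + 5/9) - 478) = 1/(41/9 - 478) = 1/(-4261/9) = -9/4261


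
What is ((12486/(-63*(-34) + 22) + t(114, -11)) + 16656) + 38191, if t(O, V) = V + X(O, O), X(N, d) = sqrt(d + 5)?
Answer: 59338795/1082 + sqrt(119) ≈ 54853.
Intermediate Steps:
X(N, d) = sqrt(5 + d)
t(O, V) = V + sqrt(5 + O)
((12486/(-63*(-34) + 22) + t(114, -11)) + 16656) + 38191 = ((12486/(-63*(-34) + 22) + (-11 + sqrt(5 + 114))) + 16656) + 38191 = ((12486/(2142 + 22) + (-11 + sqrt(119))) + 16656) + 38191 = ((12486/2164 + (-11 + sqrt(119))) + 16656) + 38191 = ((12486*(1/2164) + (-11 + sqrt(119))) + 16656) + 38191 = ((6243/1082 + (-11 + sqrt(119))) + 16656) + 38191 = ((-5659/1082 + sqrt(119)) + 16656) + 38191 = (18016133/1082 + sqrt(119)) + 38191 = 59338795/1082 + sqrt(119)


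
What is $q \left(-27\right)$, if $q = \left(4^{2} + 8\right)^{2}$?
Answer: $-15552$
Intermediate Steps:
$q = 576$ ($q = \left(16 + 8\right)^{2} = 24^{2} = 576$)
$q \left(-27\right) = 576 \left(-27\right) = -15552$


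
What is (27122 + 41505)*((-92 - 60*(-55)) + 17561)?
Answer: 1425314163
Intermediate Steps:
(27122 + 41505)*((-92 - 60*(-55)) + 17561) = 68627*((-92 + 3300) + 17561) = 68627*(3208 + 17561) = 68627*20769 = 1425314163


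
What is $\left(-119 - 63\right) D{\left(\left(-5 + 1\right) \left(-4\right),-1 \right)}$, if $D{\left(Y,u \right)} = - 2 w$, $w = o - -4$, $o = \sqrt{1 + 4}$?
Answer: $1456 + 364 \sqrt{5} \approx 2269.9$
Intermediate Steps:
$o = \sqrt{5} \approx 2.2361$
$w = 4 + \sqrt{5}$ ($w = \sqrt{5} - -4 = \sqrt{5} + 4 = 4 + \sqrt{5} \approx 6.2361$)
$D{\left(Y,u \right)} = -8 - 2 \sqrt{5}$ ($D{\left(Y,u \right)} = - 2 \left(4 + \sqrt{5}\right) = -8 - 2 \sqrt{5}$)
$\left(-119 - 63\right) D{\left(\left(-5 + 1\right) \left(-4\right),-1 \right)} = \left(-119 - 63\right) \left(-8 - 2 \sqrt{5}\right) = - 182 \left(-8 - 2 \sqrt{5}\right) = 1456 + 364 \sqrt{5}$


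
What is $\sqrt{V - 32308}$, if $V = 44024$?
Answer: $2 \sqrt{2929} \approx 108.24$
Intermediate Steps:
$\sqrt{V - 32308} = \sqrt{44024 - 32308} = \sqrt{11716} = 2 \sqrt{2929}$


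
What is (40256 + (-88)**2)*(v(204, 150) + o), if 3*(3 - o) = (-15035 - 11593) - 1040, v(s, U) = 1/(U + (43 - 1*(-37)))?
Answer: 10185140800/23 ≈ 4.4283e+8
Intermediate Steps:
v(s, U) = 1/(80 + U) (v(s, U) = 1/(U + (43 + 37)) = 1/(U + 80) = 1/(80 + U))
o = 27677/3 (o = 3 - ((-15035 - 11593) - 1040)/3 = 3 - (-26628 - 1040)/3 = 3 - 1/3*(-27668) = 3 + 27668/3 = 27677/3 ≈ 9225.7)
(40256 + (-88)**2)*(v(204, 150) + o) = (40256 + (-88)**2)*(1/(80 + 150) + 27677/3) = (40256 + 7744)*(1/230 + 27677/3) = 48000*(1/230 + 27677/3) = 48000*(6365713/690) = 10185140800/23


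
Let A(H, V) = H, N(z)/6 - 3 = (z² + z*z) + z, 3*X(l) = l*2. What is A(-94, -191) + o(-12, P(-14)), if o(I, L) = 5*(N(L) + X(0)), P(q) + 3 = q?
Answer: 16826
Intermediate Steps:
P(q) = -3 + q
X(l) = 2*l/3 (X(l) = (l*2)/3 = (2*l)/3 = 2*l/3)
N(z) = 18 + 6*z + 12*z² (N(z) = 18 + 6*((z² + z*z) + z) = 18 + 6*((z² + z²) + z) = 18 + 6*(2*z² + z) = 18 + 6*(z + 2*z²) = 18 + (6*z + 12*z²) = 18 + 6*z + 12*z²)
o(I, L) = 90 + 30*L + 60*L² (o(I, L) = 5*((18 + 6*L + 12*L²) + (⅔)*0) = 5*((18 + 6*L + 12*L²) + 0) = 5*(18 + 6*L + 12*L²) = 90 + 30*L + 60*L²)
A(-94, -191) + o(-12, P(-14)) = -94 + (90 + 30*(-3 - 14) + 60*(-3 - 14)²) = -94 + (90 + 30*(-17) + 60*(-17)²) = -94 + (90 - 510 + 60*289) = -94 + (90 - 510 + 17340) = -94 + 16920 = 16826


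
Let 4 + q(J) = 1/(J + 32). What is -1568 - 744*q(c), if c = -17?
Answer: 6792/5 ≈ 1358.4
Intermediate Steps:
q(J) = -4 + 1/(32 + J) (q(J) = -4 + 1/(J + 32) = -4 + 1/(32 + J))
-1568 - 744*q(c) = -1568 - 744*(-127 - 4*(-17))/(32 - 17) = -1568 - 744*(-127 + 68)/15 = -1568 - 248*(-59)/5 = -1568 - 744*(-59/15) = -1568 + 14632/5 = 6792/5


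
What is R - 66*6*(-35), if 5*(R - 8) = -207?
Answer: 69133/5 ≈ 13827.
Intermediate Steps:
R = -167/5 (R = 8 + (⅕)*(-207) = 8 - 207/5 = -167/5 ≈ -33.400)
R - 66*6*(-35) = -167/5 - 66*6*(-35) = -167/5 - 396*(-35) = -167/5 + 13860 = 69133/5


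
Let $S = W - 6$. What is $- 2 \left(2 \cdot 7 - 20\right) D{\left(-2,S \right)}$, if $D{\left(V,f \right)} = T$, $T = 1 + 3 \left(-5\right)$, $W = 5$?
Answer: $-168$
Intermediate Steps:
$S = -1$ ($S = 5 - 6 = -1$)
$T = -14$ ($T = 1 - 15 = -14$)
$D{\left(V,f \right)} = -14$
$- 2 \left(2 \cdot 7 - 20\right) D{\left(-2,S \right)} = - 2 \left(2 \cdot 7 - 20\right) \left(-14\right) = - 2 \left(14 - 20\right) \left(-14\right) = \left(-2\right) \left(-6\right) \left(-14\right) = 12 \left(-14\right) = -168$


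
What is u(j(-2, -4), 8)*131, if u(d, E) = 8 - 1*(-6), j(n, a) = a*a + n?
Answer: 1834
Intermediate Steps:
j(n, a) = n + a² (j(n, a) = a² + n = n + a²)
u(d, E) = 14 (u(d, E) = 8 + 6 = 14)
u(j(-2, -4), 8)*131 = 14*131 = 1834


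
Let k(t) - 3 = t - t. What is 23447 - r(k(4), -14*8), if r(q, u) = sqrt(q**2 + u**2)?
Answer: 23447 - sqrt(12553) ≈ 23335.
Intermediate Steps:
k(t) = 3 (k(t) = 3 + (t - t) = 3 + 0 = 3)
23447 - r(k(4), -14*8) = 23447 - sqrt(3**2 + (-14*8)**2) = 23447 - sqrt(9 + (-112)**2) = 23447 - sqrt(9 + 12544) = 23447 - sqrt(12553)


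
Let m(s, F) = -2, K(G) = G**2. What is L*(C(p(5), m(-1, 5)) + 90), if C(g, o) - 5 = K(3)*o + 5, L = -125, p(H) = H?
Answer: -10250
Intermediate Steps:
C(g, o) = 10 + 9*o (C(g, o) = 5 + (3**2*o + 5) = 5 + (9*o + 5) = 5 + (5 + 9*o) = 10 + 9*o)
L*(C(p(5), m(-1, 5)) + 90) = -125*((10 + 9*(-2)) + 90) = -125*((10 - 18) + 90) = -125*(-8 + 90) = -125*82 = -10250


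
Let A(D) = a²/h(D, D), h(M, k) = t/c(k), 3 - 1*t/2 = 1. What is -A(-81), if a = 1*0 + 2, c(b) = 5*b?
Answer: 405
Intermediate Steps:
t = 4 (t = 6 - 2*1 = 6 - 2 = 4)
h(M, k) = 4/(5*k) (h(M, k) = 4/((5*k)) = 4*(1/(5*k)) = 4/(5*k))
a = 2 (a = 0 + 2 = 2)
A(D) = 5*D (A(D) = 2²/((4/(5*D))) = 4*(5*D/4) = 5*D)
-A(-81) = -5*(-81) = -1*(-405) = 405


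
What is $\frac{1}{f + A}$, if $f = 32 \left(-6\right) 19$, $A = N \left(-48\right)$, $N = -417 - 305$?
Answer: $\frac{1}{31008} \approx 3.225 \cdot 10^{-5}$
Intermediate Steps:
$N = -722$ ($N = -417 - 305 = -722$)
$A = 34656$ ($A = \left(-722\right) \left(-48\right) = 34656$)
$f = -3648$ ($f = \left(-192\right) 19 = -3648$)
$\frac{1}{f + A} = \frac{1}{-3648 + 34656} = \frac{1}{31008}$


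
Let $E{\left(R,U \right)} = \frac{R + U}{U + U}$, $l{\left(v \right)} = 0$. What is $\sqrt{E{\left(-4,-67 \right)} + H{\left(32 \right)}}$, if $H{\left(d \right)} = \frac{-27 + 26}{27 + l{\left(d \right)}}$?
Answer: $\frac{\sqrt{716766}}{1206} \approx 0.70201$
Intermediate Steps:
$E{\left(R,U \right)} = \frac{R + U}{2 U}$
$H{\left(d \right)} = - \frac{1}{27}$ ($H{\left(d \right)} = \frac{-27 + 26}{27 + 0} = - \frac{1}{27}$)
$\sqrt{E{\left(-4,-67 \right)} + H{\left(32 \right)}} = \sqrt{\frac{-4 - 67}{2 \left(-67\right)} - \frac{1}{27}} = \sqrt{\frac{1}{2} \left(- \frac{1}{67}\right) \left(-71\right) - \frac{1}{27}} = \sqrt{\frac{71}{134} - \frac{1}{27}} = \sqrt{\frac{1783}{3618}} = \frac{\sqrt{716766}}{1206}$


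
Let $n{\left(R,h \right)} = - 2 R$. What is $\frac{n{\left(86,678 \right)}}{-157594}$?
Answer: $\frac{86}{78797} \approx 0.0010914$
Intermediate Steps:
$\frac{n{\left(86,678 \right)}}{-157594} = \frac{\left(-2\right) 86}{-157594} = \left(-172\right) \left(- \frac{1}{157594}\right) = \frac{86}{78797}$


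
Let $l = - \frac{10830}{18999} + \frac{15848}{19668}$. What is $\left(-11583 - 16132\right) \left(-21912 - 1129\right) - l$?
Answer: $\frac{2209446009810971}{3459929} \approx 6.3858 \cdot 10^{8}$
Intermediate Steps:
$l = \frac{815664}{3459929}$ ($l = \left(-10830\right) \frac{1}{18999} + 15848 \cdot \frac{1}{19668} = - \frac{3610}{6333} + \frac{3962}{4917} = \frac{815664}{3459929} \approx 0.23575$)
$\left(-11583 - 16132\right) \left(-21912 - 1129\right) - l = \left(-11583 - 16132\right) \left(-21912 - 1129\right) - \frac{815664}{3459929} = \left(-27715\right) \left(-23041\right) - \frac{815664}{3459929} = 638581315 - \frac{815664}{3459929} = \frac{2209446009810971}{3459929}$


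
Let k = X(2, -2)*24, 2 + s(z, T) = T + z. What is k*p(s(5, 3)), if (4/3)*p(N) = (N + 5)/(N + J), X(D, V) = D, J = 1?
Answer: 396/7 ≈ 56.571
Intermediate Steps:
s(z, T) = -2 + T + z (s(z, T) = -2 + (T + z) = -2 + T + z)
p(N) = 3*(5 + N)/(4*(1 + N)) (p(N) = 3*((N + 5)/(N + 1))/4 = 3*((5 + N)/(1 + N))/4 = 3*(5 + N)/(4*(1 + N)))
k = 48 (k = 2*24 = 48)
k*p(s(5, 3)) = 48*(3*(5 + (-2 + 3 + 5))/(4*(1 + (-2 + 3 + 5)))) = 48*(3*(5 + 6)/(4*(1 + 6))) = 48*((¾)*11/7) = 48*((¾)*(⅐)*11) = 48*(33/28) = 396/7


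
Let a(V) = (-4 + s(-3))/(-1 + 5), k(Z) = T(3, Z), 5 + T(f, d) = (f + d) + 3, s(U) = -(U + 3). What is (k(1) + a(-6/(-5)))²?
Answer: 1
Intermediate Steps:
s(U) = -3 - U (s(U) = -(3 + U) = -3 - U)
T(f, d) = -2 + d + f (T(f, d) = -5 + ((f + d) + 3) = -5 + ((d + f) + 3) = -5 + (3 + d + f) = -2 + d + f)
k(Z) = 1 + Z (k(Z) = -2 + Z + 3 = 1 + Z)
a(V) = -1 (a(V) = (-4 + (-3 - 1*(-3)))/(-1 + 5) = (-4 + (-3 + 3))/4 = (-4 + 0)*(¼) = -4*¼ = -1)
(k(1) + a(-6/(-5)))² = ((1 + 1) - 1)² = (2 - 1)² = 1² = 1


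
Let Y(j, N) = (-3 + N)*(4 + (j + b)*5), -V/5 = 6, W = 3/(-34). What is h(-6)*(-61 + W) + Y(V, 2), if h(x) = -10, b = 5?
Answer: 12442/17 ≈ 731.88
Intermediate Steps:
W = -3/34 (W = 3*(-1/34) = -3/34 ≈ -0.088235)
V = -30 (V = -5*6 = -30)
Y(j, N) = (-3 + N)*(29 + 5*j) (Y(j, N) = (-3 + N)*(4 + (j + 5)*5) = (-3 + N)*(4 + (5 + j)*5) = (-3 + N)*(4 + (25 + 5*j)) = (-3 + N)*(29 + 5*j))
h(-6)*(-61 + W) + Y(V, 2) = -10*(-61 - 3/34) + (-87 - 15*(-30) + 29*2 + 5*2*(-30)) = -10*(-2077/34) + (-87 + 450 + 58 - 300) = 10385/17 + 121 = 12442/17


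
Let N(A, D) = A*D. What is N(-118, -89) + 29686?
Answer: 40188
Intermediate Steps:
N(-118, -89) + 29686 = -118*(-89) + 29686 = 10502 + 29686 = 40188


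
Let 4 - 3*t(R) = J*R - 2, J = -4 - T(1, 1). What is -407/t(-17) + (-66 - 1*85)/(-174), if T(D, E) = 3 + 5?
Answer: 204/29 ≈ 7.0345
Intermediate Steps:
T(D, E) = 8
J = -12 (J = -4 - 1*8 = -4 - 8 = -12)
t(R) = 2 + 4*R (t(R) = 4/3 - (-12*R - 2)/3 = 4/3 - (-2 - 12*R)/3 = 4/3 + (⅔ + 4*R) = 2 + 4*R)
-407/t(-17) + (-66 - 1*85)/(-174) = -407/(2 + 4*(-17)) + (-66 - 1*85)/(-174) = -407/(2 - 68) + (-66 - 85)*(-1/174) = -407/(-66) - 151*(-1/174) = -407*(-1/66) + 151/174 = 37/6 + 151/174 = 204/29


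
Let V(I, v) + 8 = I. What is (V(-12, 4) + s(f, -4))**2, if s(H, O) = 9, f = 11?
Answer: 121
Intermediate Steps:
V(I, v) = -8 + I
(V(-12, 4) + s(f, -4))**2 = ((-8 - 12) + 9)**2 = (-20 + 9)**2 = (-11)**2 = 121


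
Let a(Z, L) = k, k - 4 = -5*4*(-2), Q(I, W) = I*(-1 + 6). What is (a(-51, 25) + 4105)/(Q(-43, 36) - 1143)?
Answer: -4149/1358 ≈ -3.0552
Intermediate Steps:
Q(I, W) = 5*I (Q(I, W) = I*5 = 5*I)
k = 44 (k = 4 - 5*4*(-2) = 4 - 20*(-2) = 4 + 40 = 44)
a(Z, L) = 44
(a(-51, 25) + 4105)/(Q(-43, 36) - 1143) = (44 + 4105)/(5*(-43) - 1143) = 4149/(-215 - 1143) = 4149/(-1358) = 4149*(-1/1358) = -4149/1358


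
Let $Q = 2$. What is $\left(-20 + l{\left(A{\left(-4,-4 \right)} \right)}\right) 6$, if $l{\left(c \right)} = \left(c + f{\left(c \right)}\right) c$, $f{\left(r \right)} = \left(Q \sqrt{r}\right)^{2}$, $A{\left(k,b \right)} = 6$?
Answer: $960$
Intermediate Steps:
$f{\left(r \right)} = 4 r$ ($f{\left(r \right)} = \left(2 \sqrt{r}\right)^{2} = 4 r$)
$l{\left(c \right)} = 5 c^{2}$ ($l{\left(c \right)} = \left(c + 4 c\right) c = 5 c c = 5 c^{2}$)
$\left(-20 + l{\left(A{\left(-4,-4 \right)} \right)}\right) 6 = \left(-20 + 5 \cdot 6^{2}\right) 6 = \left(-20 + 5 \cdot 36\right) 6 = \left(-20 + 180\right) 6 = 160 \cdot 6 = 960$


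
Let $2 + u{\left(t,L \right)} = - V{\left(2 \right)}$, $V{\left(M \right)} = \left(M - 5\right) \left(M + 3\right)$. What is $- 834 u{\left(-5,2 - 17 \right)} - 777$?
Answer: $-11619$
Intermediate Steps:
$V{\left(M \right)} = \left(-5 + M\right) \left(3 + M\right)$
$u{\left(t,L \right)} = 13$ ($u{\left(t,L \right)} = -2 - \left(-15 + 2^{2} - 4\right) = -2 - \left(-15 + 4 - 4\right) = -2 - -15 = -2 + 15 = 13$)
$- 834 u{\left(-5,2 - 17 \right)} - 777 = \left(-834\right) 13 - 777 = -10842 - 777 = -11619$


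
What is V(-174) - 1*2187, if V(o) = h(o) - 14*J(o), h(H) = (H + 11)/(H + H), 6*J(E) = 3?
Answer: -763349/348 ≈ -2193.5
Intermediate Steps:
J(E) = 1/2 (J(E) = (1/6)*3 = 1/2)
h(H) = (11 + H)/(2*H) (h(H) = (11 + H)/((2*H)) = (11 + H)*(1/(2*H)) = (11 + H)/(2*H))
V(o) = -7 + (11 + o)/(2*o) (V(o) = (11 + o)/(2*o) - 14/2 = (11 + o)/(2*o) - 1*7 = (11 + o)/(2*o) - 7 = -7 + (11 + o)/(2*o))
V(-174) - 1*2187 = (1/2)*(11 - 13*(-174))/(-174) - 1*2187 = (1/2)*(-1/174)*(11 + 2262) - 2187 = (1/2)*(-1/174)*2273 - 2187 = -2273/348 - 2187 = -763349/348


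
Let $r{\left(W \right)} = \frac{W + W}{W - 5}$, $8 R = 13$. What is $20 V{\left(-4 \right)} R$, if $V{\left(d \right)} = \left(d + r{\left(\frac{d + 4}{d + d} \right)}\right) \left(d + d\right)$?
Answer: $1040$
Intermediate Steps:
$R = \frac{13}{8}$ ($R = \frac{1}{8} \cdot 13 = \frac{13}{8} \approx 1.625$)
$r{\left(W \right)} = \frac{2 W}{-5 + W}$
$V{\left(d \right)} = 2 d \left(d + \frac{4 + d}{d \left(-5 + \frac{4 + d}{2 d}\right)}\right)$ ($V{\left(d \right)} = \left(d + \frac{2 \frac{d + 4}{d + d}}{-5 + \frac{d + 4}{d + d}}\right) \left(d + d\right) = \left(d + \frac{2 \frac{4 + d}{2 d}}{-5 + \frac{4 + d}{2 d}}\right) 2 d = \left(d + \frac{4 + d}{d \left(-5 + \frac{4 + d}{2 d}\right)}\right) 2 d = 2 d \left(d + \frac{4 + d}{d \left(-5 + \frac{4 + d}{2 d}\right)}\right)$)
$20 V{\left(-4 \right)} R = 20 \cdot 2 \left(-4\right) \frac{1}{-4 + 9 \left(-4\right)} \left(-8 - -24 + 9 \left(-4\right)^{2}\right) \frac{13}{8} = 20 \cdot 2 \left(-4\right) \frac{1}{-4 - 36} \left(-8 + 24 + 9 \cdot 16\right) \frac{13}{8} = 20 \cdot 2 \left(-4\right) \frac{1}{-40} \left(-8 + 24 + 144\right) \frac{13}{8} = 20 \cdot 2 \left(-4\right) \left(- \frac{1}{40}\right) 160 \cdot \frac{13}{8} = 20 \cdot 32 \cdot \frac{13}{8} = 640 \cdot \frac{13}{8} = 1040$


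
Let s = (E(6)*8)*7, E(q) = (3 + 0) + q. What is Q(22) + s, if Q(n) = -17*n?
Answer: 130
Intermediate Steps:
E(q) = 3 + q
s = 504 (s = ((3 + 6)*8)*7 = (9*8)*7 = 72*7 = 504)
Q(22) + s = -17*22 + 504 = -374 + 504 = 130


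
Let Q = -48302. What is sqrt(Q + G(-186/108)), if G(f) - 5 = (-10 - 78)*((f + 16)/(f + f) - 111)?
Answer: I*sqrt(36675821)/31 ≈ 195.36*I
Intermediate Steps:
G(f) = 9773 - 44*(16 + f)/f (G(f) = 5 + (-10 - 78)*((f + 16)/(f + f) - 111) = 5 - 88*((16 + f)/((2*f)) - 111) = 5 - 88*((16 + f)*(1/(2*f)) - 111) = 5 - 88*((16 + f)/(2*f) - 111) = 5 - 88*(-111 + (16 + f)/(2*f)) = 5 + (9768 - 44*(16 + f)/f) = 9773 - 44*(16 + f)/f)
sqrt(Q + G(-186/108)) = sqrt(-48302 + (9729 - 704/((-186/108)))) = sqrt(-48302 + (9729 - 704/((-186*1/108)))) = sqrt(-48302 + (9729 - 704/(-31/18))) = sqrt(-48302 + (9729 - 704*(-18/31))) = sqrt(-48302 + (9729 + 12672/31)) = sqrt(-48302 + 314271/31) = sqrt(-1183091/31) = I*sqrt(36675821)/31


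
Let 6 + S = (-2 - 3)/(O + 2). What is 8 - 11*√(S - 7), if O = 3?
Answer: 8 - 11*I*√14 ≈ 8.0 - 41.158*I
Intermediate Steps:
S = -7 (S = -6 + (-2 - 3)/(3 + 2) = -6 - 5/5 = -6 - 5*⅕ = -6 - 1 = -7)
8 - 11*√(S - 7) = 8 - 11*√(-7 - 7) = 8 - 11*I*√14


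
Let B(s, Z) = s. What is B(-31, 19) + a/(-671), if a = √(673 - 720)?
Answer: -31 - I*√47/671 ≈ -31.0 - 0.010217*I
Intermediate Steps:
a = I*√47 (a = √(-47) = I*√47 ≈ 6.8557*I)
B(-31, 19) + a/(-671) = -31 + (I*√47)/(-671) = -31 + (I*√47)*(-1/671) = -31 - I*√47/671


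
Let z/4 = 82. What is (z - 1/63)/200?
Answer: 20663/12600 ≈ 1.6399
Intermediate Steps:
z = 328 (z = 4*82 = 328)
(z - 1/63)/200 = (328 - 1/63)/200 = (328 - 1*1/63)*(1/200) = (328 - 1/63)*(1/200) = (20663/63)*(1/200) = 20663/12600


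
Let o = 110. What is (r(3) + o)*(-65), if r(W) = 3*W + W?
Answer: -7930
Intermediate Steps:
r(W) = 4*W
(r(3) + o)*(-65) = (4*3 + 110)*(-65) = (12 + 110)*(-65) = 122*(-65) = -7930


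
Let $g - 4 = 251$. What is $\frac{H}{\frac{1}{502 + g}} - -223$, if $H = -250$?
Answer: $-189027$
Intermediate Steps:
$g = 255$ ($g = 4 + 251 = 255$)
$\frac{H}{\frac{1}{502 + g}} - -223 = - \frac{250}{\frac{1}{502 + 255}} - -223 = - \frac{250}{\frac{1}{757}} + 223 = - 250 \frac{1}{\frac{1}{757}} + 223 = \left(-250\right) 757 + 223 = -189250 + 223 = -189027$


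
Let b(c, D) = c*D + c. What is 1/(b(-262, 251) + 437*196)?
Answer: 1/19628 ≈ 5.0948e-5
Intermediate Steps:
b(c, D) = c + D*c (b(c, D) = D*c + c = c + D*c)
1/(b(-262, 251) + 437*196) = 1/(-262*(1 + 251) + 437*196) = 1/(-262*252 + 85652) = 1/(-66024 + 85652) = 1/19628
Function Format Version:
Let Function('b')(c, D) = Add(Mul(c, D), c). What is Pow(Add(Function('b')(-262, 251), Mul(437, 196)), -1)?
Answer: Rational(1, 19628) ≈ 5.0948e-5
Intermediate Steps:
Function('b')(c, D) = Add(c, Mul(D, c)) (Function('b')(c, D) = Add(Mul(D, c), c) = Add(c, Mul(D, c)))
Pow(Add(Function('b')(-262, 251), Mul(437, 196)), -1) = Pow(Add(Mul(-262, Add(1, 251)), Mul(437, 196)), -1) = Pow(Add(Mul(-262, 252), 85652), -1) = Pow(Add(-66024, 85652), -1) = Pow(19628, -1) = Rational(1, 19628)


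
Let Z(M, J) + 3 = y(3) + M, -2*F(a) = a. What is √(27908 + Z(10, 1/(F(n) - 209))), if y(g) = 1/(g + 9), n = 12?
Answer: √1004943/6 ≈ 167.08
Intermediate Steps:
F(a) = -a/2
y(g) = 1/(9 + g)
Z(M, J) = -35/12 + M (Z(M, J) = -3 + (1/(9 + 3) + M) = -3 + (1/12 + M) = -35/12 + M)
√(27908 + Z(10, 1/(F(n) - 209))) = √(27908 + (-35/12 + 10)) = √(27908 + 85/12) = √(334981/12) = √1004943/6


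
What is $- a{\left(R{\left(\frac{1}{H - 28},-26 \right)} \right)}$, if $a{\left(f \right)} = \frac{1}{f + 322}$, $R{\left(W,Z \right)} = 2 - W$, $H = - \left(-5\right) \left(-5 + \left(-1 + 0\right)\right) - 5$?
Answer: $- \frac{63}{20413} \approx -0.0030863$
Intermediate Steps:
$H = -35$ ($H = - \left(-5\right) \left(-5 - 1\right) - 5 = - \left(-5\right) \left(-6\right) - 5 = \left(-1\right) 30 - 5 = -30 - 5 = -35$)
$a{\left(f \right)} = \frac{1}{322 + f}$
$- a{\left(R{\left(\frac{1}{H - 28},-26 \right)} \right)} = - \frac{1}{322 + \left(2 - \frac{1}{-35 - 28}\right)} = - \frac{1}{322 + \left(2 - \frac{1}{-63}\right)} = - \frac{1}{322 + \left(2 - - \frac{1}{63}\right)} = - \frac{1}{322 + \left(2 + \frac{1}{63}\right)} = - \frac{1}{322 + \frac{127}{63}} = - \frac{1}{\frac{20413}{63}} = \left(-1\right) \frac{63}{20413} = - \frac{63}{20413}$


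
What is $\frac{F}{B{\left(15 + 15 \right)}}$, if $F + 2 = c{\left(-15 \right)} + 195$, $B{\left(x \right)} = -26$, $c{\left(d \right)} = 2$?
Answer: $- \frac{15}{2} \approx -7.5$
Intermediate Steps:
$F = 195$ ($F = -2 + \left(2 + 195\right) = -2 + 197 = 195$)
$\frac{F}{B{\left(15 + 15 \right)}} = \frac{195}{-26} = 195 \left(- \frac{1}{26}\right) = - \frac{15}{2}$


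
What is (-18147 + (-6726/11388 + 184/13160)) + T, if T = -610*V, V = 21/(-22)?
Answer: -603268242821/34344310 ≈ -17565.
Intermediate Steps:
V = -21/22 (V = 21*(-1/22) = -21/22 ≈ -0.95455)
T = 6405/11 (T = -610*(-21/22) = 6405/11 ≈ 582.27)
(-18147 + (-6726/11388 + 184/13160)) + T = (-18147 + (-6726/11388 + 184/13160)) + 6405/11 = (-18147 + (-6726*1/11388 + 184*(1/13160))) + 6405/11 = (-18147 + (-1121/1898 + 23/1645)) + 6405/11 = (-18147 - 1800391/3122210) + 6405/11 = -56660545261/3122210 + 6405/11 = -603268242821/34344310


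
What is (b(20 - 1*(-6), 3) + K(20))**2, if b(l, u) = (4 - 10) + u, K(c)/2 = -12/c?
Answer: 441/25 ≈ 17.640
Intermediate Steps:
K(c) = -24/c (K(c) = 2*(-12/c) = -24/c)
b(l, u) = -6 + u
(b(20 - 1*(-6), 3) + K(20))**2 = ((-6 + 3) - 24/20)**2 = (-3 - 24*1/20)**2 = (-3 - 6/5)**2 = (-21/5)**2 = 441/25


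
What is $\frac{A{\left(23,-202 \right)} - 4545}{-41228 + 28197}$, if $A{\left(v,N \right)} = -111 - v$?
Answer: $\frac{4679}{13031} \approx 0.35907$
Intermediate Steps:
$\frac{A{\left(23,-202 \right)} - 4545}{-41228 + 28197} = \frac{\left(-111 - 23\right) - 4545}{-41228 + 28197} = \frac{\left(-111 - 23\right) - 4545}{-13031} = \left(-134 - 4545\right) \left(- \frac{1}{13031}\right) = \left(-4679\right) \left(- \frac{1}{13031}\right) = \frac{4679}{13031}$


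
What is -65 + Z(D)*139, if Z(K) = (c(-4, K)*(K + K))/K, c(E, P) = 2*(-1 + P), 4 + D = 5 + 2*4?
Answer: 4383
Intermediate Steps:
D = 9 (D = -4 + (5 + 2*4) = -4 + (5 + 8) = -4 + 13 = 9)
c(E, P) = -2 + 2*P
Z(K) = -4 + 4*K (Z(K) = ((-2 + 2*K)*(K + K))/K = ((-2 + 2*K)*(2*K))/K = (2*K*(-2 + 2*K))/K = -4 + 4*K)
-65 + Z(D)*139 = -65 + (-4 + 4*9)*139 = -65 + (-4 + 36)*139 = -65 + 32*139 = -65 + 4448 = 4383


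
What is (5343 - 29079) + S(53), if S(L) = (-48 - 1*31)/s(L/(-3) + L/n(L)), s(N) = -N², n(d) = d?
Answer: -59339289/2500 ≈ -23736.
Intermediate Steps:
S(L) = 79/(1 - L/3)² (S(L) = (-48 - 1*31)/((-(L/(-3) + L/L)²)) = (-48 - 31)/((-(L*(-⅓) + 1)²)) = -79*(-1/(-L/3 + 1)²) = -79*(-1/(1 - L/3)²) = -(-79)/(1 - L/3)² = 79/(1 - L/3)²)
(5343 - 29079) + S(53) = (5343 - 29079) + 711/(-3 + 53)² = -23736 + 711/50² = -23736 + 711*(1/2500) = -23736 + 711/2500 = -59339289/2500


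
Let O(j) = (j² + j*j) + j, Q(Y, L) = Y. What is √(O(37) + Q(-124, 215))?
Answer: √2651 ≈ 51.488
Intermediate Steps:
O(j) = j + 2*j² (O(j) = (j² + j²) + j = 2*j² + j = j + 2*j²)
√(O(37) + Q(-124, 215)) = √(37*(1 + 2*37) - 124) = √(37*(1 + 74) - 124) = √(37*75 - 124) = √(2775 - 124) = √2651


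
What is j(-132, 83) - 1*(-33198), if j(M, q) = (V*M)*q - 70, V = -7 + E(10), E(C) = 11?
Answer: -10696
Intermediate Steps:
V = 4 (V = -7 + 11 = 4)
j(M, q) = -70 + 4*M*q (j(M, q) = (4*M)*q - 70 = 4*M*q - 70 = -70 + 4*M*q)
j(-132, 83) - 1*(-33198) = (-70 + 4*(-132)*83) - 1*(-33198) = (-70 - 43824) + 33198 = -43894 + 33198 = -10696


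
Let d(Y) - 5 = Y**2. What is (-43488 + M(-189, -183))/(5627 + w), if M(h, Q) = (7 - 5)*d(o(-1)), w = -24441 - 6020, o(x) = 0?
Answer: 21739/12417 ≈ 1.7507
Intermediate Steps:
w = -30461
d(Y) = 5 + Y**2
M(h, Q) = 10 (M(h, Q) = (7 - 5)*(5 + 0**2) = 2*(5 + 0) = 2*5 = 10)
(-43488 + M(-189, -183))/(5627 + w) = (-43488 + 10)/(5627 - 30461) = -43478/(-24834) = -43478*(-1/24834) = 21739/12417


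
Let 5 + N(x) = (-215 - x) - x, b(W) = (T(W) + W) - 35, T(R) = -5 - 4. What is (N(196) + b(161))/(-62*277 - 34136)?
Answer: 99/10262 ≈ 0.0096472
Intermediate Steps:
T(R) = -9
b(W) = -44 + W (b(W) = (-9 + W) - 35 = -44 + W)
N(x) = -220 - 2*x (N(x) = -5 + ((-215 - x) - x) = -5 + (-215 - 2*x) = -220 - 2*x)
(N(196) + b(161))/(-62*277 - 34136) = ((-220 - 2*196) + (-44 + 161))/(-62*277 - 34136) = ((-220 - 392) + 117)/(-17174 - 34136) = (-612 + 117)/(-51310) = -495*(-1/51310) = 99/10262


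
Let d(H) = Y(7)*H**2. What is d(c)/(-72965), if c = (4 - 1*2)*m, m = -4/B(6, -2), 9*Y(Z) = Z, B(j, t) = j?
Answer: -112/5910165 ≈ -1.8950e-5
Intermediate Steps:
Y(Z) = Z/9
m = -2/3 (m = -4/6 = -4*1/6 = -2/3 ≈ -0.66667)
c = -4/3 (c = (4 - 1*2)*(-2/3) = (4 - 2)*(-2/3) = 2*(-2/3) = -4/3 ≈ -1.3333)
d(H) = 7*H**2/9 (d(H) = ((1/9)*7)*H**2 = 7*H**2/9)
d(c)/(-72965) = (7*(-4/3)**2/9)/(-72965) = ((7/9)*(16/9))*(-1/72965) = (112/81)*(-1/72965) = -112/5910165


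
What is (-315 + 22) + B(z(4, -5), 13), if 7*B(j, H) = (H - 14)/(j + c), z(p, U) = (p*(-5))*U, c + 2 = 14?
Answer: -229713/784 ≈ -293.00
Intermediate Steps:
c = 12 (c = -2 + 14 = 12)
z(p, U) = -5*U*p (z(p, U) = (-5*p)*U = -5*U*p)
B(j, H) = (-14 + H)/(7*(12 + j)) (B(j, H) = ((H - 14)/(j + 12))/7 = ((-14 + H)/(12 + j))/7 = (-14 + H)/(7*(12 + j)))
(-315 + 22) + B(z(4, -5), 13) = (-315 + 22) + (-14 + 13)/(7*(12 - 5*(-5)*4)) = -293 + (1/7)*(-1)/(12 + 100) = -293 + (1/7)*(-1)/112 = -293 + (1/7)*(1/112)*(-1) = -293 - 1/784 = -229713/784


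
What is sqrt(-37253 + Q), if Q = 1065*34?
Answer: I*sqrt(1043) ≈ 32.296*I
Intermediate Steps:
Q = 36210
sqrt(-37253 + Q) = sqrt(-37253 + 36210) = sqrt(-1043) = I*sqrt(1043)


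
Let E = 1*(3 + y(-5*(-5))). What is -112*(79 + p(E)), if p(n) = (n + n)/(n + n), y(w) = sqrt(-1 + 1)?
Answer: -8960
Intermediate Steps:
y(w) = 0 (y(w) = sqrt(0) = 0)
E = 3 (E = 1*(3 + 0) = 1*3 = 3)
p(n) = 1 (p(n) = (2*n)/((2*n)) = (2*n)*(1/(2*n)) = 1)
-112*(79 + p(E)) = -112*(79 + 1) = -112*80 = -8960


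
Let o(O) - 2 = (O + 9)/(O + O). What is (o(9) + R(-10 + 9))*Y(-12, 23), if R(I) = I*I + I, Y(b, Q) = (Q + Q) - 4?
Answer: 126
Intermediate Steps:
Y(b, Q) = -4 + 2*Q (Y(b, Q) = 2*Q - 4 = -4 + 2*Q)
o(O) = 2 + (9 + O)/(2*O) (o(O) = 2 + (O + 9)/(O + O) = 2 + (9 + O)/((2*O)) = 2 + (9 + O)*(1/(2*O)) = 2 + (9 + O)/(2*O))
R(I) = I + I² (R(I) = I² + I = I + I²)
(o(9) + R(-10 + 9))*Y(-12, 23) = ((½)*(9 + 5*9)/9 + (-10 + 9)*(1 + (-10 + 9)))*(-4 + 2*23) = ((½)*(⅑)*(9 + 45) - (1 - 1))*(-4 + 46) = ((½)*(⅑)*54 - 1*0)*42 = (3 + 0)*42 = 3*42 = 126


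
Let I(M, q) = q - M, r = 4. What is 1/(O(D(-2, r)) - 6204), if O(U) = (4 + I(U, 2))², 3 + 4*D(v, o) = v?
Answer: -16/98423 ≈ -0.00016256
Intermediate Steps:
D(v, o) = -¾ + v/4
O(U) = (6 - U)² (O(U) = (4 + (2 - U))² = (6 - U)²)
1/(O(D(-2, r)) - 6204) = 1/((-6 + (-¾ + (¼)*(-2)))² - 6204) = 1/((-6 + (-¾ - ½))² - 6204) = 1/((-6 - 5/4)² - 6204) = 1/((-29/4)² - 6204) = 1/(841/16 - 6204) = 1/(-98423/16) = -16/98423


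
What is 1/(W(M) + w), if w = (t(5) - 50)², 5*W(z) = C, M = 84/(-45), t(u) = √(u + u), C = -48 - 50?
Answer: 15565/38138076 + 625*√10/38138076 ≈ 0.00045995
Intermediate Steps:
C = -98
t(u) = √2*√u (t(u) = √(2*u) = √2*√u)
M = -28/15 (M = 84*(-1/45) = -28/15 ≈ -1.8667)
W(z) = -98/5 (W(z) = (⅕)*(-98) = -98/5)
w = (-50 + √10)² (w = (√2*√5 - 50)² = (√10 - 50)² = (-50 + √10)² ≈ 2193.8)
1/(W(M) + w) = 1/(-98/5 + (50 - √10)²)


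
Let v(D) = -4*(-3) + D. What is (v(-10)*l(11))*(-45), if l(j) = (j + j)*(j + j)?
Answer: -43560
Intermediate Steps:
l(j) = 4*j² (l(j) = (2*j)*(2*j) = 4*j²)
v(D) = 12 + D
(v(-10)*l(11))*(-45) = ((12 - 10)*(4*11²))*(-45) = (2*(4*121))*(-45) = (2*484)*(-45) = 968*(-45) = -43560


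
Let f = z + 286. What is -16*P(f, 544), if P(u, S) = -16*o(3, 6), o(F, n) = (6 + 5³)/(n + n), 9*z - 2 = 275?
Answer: 8384/3 ≈ 2794.7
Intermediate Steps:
z = 277/9 (z = 2/9 + (⅑)*275 = 2/9 + 275/9 = 277/9 ≈ 30.778)
f = 2851/9 (f = 277/9 + 286 = 2851/9 ≈ 316.78)
o(F, n) = 131/(2*n) (o(F, n) = (6 + 125)/((2*n)) = 131*(1/(2*n)) = 131/(2*n))
P(u, S) = -524/3 (P(u, S) = -1048/6 = -16*131/12 = -524/3)
-16*P(f, 544) = -16*(-524/3) = 8384/3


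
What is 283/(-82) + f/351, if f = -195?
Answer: -2957/738 ≈ -4.0068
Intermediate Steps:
283/(-82) + f/351 = 283/(-82) - 195/351 = 283*(-1/82) - 195*1/351 = -283/82 - 5/9 = -2957/738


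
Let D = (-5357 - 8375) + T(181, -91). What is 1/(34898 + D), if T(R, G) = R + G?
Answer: 1/21256 ≈ 4.7046e-5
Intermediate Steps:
T(R, G) = G + R
D = -13642 (D = (-5357 - 8375) + (-91 + 181) = -13732 + 90 = -13642)
1/(34898 + D) = 1/(34898 - 13642) = 1/21256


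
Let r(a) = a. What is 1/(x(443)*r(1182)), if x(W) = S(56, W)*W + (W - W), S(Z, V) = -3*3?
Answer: -1/4712634 ≈ -2.1220e-7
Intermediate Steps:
S(Z, V) = -9
x(W) = -9*W (x(W) = -9*W + (W - W) = -9*W + 0 = -9*W)
1/(x(443)*r(1182)) = 1/(-9*443*1182) = (1/1182)/(-3987) = -1/3987*1/1182 = -1/4712634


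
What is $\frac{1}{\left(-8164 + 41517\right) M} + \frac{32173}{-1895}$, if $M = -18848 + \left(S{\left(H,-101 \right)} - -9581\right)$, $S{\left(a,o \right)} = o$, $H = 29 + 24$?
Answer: $- \frac{10052482936287}{592094463080} \approx -16.978$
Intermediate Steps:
$H = 53$
$M = -9368$ ($M = -18848 - -9480 = -18848 + \left(-101 + 9581\right) = -18848 + 9480 = -9368$)
$\frac{1}{\left(-8164 + 41517\right) M} + \frac{32173}{-1895} = \frac{1}{\left(-8164 + 41517\right) \left(-9368\right)} + \frac{32173}{-1895} = \frac{1}{33353} \left(- \frac{1}{9368}\right) + 32173 \left(- \frac{1}{1895}\right) = \frac{1}{33353} \left(- \frac{1}{9368}\right) - \frac{32173}{1895} = - \frac{1}{312450904} - \frac{32173}{1895} = - \frac{10052482936287}{592094463080}$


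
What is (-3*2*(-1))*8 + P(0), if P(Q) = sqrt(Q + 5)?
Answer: 48 + sqrt(5) ≈ 50.236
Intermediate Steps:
P(Q) = sqrt(5 + Q)
(-3*2*(-1))*8 + P(0) = (-3*2*(-1))*8 + sqrt(5 + 0) = -6*(-1)*8 + sqrt(5) = 6*8 + sqrt(5) = 48 + sqrt(5)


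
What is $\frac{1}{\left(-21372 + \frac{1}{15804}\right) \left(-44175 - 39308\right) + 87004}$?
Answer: $\frac{15804}{28198850803237} \approx 5.6045 \cdot 10^{-10}$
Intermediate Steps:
$\frac{1}{\left(-21372 + \frac{1}{15804}\right) \left(-44175 - 39308\right) + 87004} = \frac{1}{\left(-21372 + \frac{1}{15804}\right) \left(-83483\right) + 87004} = \frac{1}{\left(- \frac{337763087}{15804}\right) \left(-83483\right) + 87004} = \frac{1}{\frac{28197475792021}{15804} + 87004} = \frac{1}{\frac{28198850803237}{15804}} = \frac{15804}{28198850803237}$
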